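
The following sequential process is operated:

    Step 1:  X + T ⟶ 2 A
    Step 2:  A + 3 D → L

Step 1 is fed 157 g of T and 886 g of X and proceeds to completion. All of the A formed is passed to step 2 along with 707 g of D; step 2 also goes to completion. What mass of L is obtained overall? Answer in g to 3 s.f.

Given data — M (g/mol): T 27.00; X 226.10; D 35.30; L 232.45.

Step 1:
n(T) = 157.0 / 27.00 = 5.815 mol
n(X) = 886.0 / 226.10 = 3.919 mol
n/ν for T = 5.815/1 = 5.815
n/ν for X = 3.919/1 = 3.919
Smallest n/ν is X → limiting reagent.
n(A) produced = (2/1) × 3.919 = 7.838 mol
Step 2:
n(A) available = 7.838 mol
n(D) = 707.0 / 35.30 = 20.03 mol
n/ν for A = 7.838/1 = 7.838
n/ν for D = 20.03/3 = 6.677
Smallest n/ν is D → limiting reagent.
n(L) = (1/3) × 20.03 = 6.677 mol
mass = 6.677 × 232.45 = 1552 g

1550 g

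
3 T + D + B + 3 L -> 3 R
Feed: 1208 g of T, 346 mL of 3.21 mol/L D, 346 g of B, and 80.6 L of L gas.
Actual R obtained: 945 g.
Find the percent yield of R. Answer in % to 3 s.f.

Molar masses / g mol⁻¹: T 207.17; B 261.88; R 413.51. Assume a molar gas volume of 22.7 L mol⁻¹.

68.6 %

n(T) = 1208 / 207.17 = 5.831 mol
n(D) = 3.21 × 346.0/1000 = 1.111 mol
n(B) = 346.0 / 261.88 = 1.321 mol
n(L) = 80.60 / 22.7 = 3.551 mol
n/ν → T: 1.944, D: 1.111, B: 1.321, L: 1.184; D is limiting.
theoretical n(R) = (3/1) × 1.111 = 3.333 mol → 1378 g
% yield = 945 / 1378 × 100 = 68.58 %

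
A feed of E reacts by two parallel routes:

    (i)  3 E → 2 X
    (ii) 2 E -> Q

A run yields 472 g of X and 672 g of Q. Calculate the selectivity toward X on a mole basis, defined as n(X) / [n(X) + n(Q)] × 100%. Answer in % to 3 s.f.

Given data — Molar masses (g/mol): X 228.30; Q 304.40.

n(X) = 472 / 228.30 = 2.067 mol
n(Q) = 672 / 304.40 = 2.208 mol
selectivity = 2.067/(2.067+2.208) × 100 = 48.35 %

48.4 %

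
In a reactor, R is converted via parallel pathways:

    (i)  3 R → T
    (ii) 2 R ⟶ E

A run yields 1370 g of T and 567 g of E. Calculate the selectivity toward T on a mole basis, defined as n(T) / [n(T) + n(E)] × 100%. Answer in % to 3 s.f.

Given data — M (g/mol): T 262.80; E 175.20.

n(T) = 1370 / 262.80 = 5.213 mol
n(E) = 567 / 175.20 = 3.236 mol
selectivity = 5.213/(5.213+3.236) × 100 = 61.70 %

61.7 %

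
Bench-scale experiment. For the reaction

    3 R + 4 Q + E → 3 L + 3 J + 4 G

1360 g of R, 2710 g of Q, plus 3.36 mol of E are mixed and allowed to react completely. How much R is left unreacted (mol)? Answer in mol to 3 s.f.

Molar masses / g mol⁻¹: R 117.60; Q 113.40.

n(R) = 1360 / 117.60 = 11.56 mol
n(Q) = 2710 / 113.40 = 23.90 mol
n(E) = 3.360 mol
n/ν for R = 11.56/3 = 3.853
n/ν for Q = 23.90/4 = 5.975
n/ν for E = 3.360/1 = 3.360
Smallest n/ν is E → limiting reagent.
R consumed = (3/1) × 3.360 = 10.08 mol
R remaining = 11.56 − 10.08 = 1.480 mol

1.48 mol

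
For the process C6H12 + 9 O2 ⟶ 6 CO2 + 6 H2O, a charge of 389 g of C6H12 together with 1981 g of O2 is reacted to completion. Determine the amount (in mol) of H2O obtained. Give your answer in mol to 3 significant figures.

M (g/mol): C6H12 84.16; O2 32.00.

27.7 mol

n(C6H12) = 389.0 / 84.16 = 4.622 mol
n(O2) = 1981 / 32.00 = 61.91 mol
n/ν → C6H12: 4.622, O2: 6.879; C6H12 is limiting.
n(H2O) = (6/1) × 4.622 = 27.73 mol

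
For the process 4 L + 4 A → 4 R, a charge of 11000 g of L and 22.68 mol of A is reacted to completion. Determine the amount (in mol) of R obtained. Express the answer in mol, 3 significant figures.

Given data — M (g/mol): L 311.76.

22.7 mol

n(L) = 11000 / 311.76 = 35.28 mol
n(A) = 22.68 mol
n/ν for L = 35.28/4 = 8.820
n/ν for A = 22.68/4 = 5.670
Smallest n/ν is A → limiting reagent.
n(R) = (4/4) × 22.68 = 22.68 mol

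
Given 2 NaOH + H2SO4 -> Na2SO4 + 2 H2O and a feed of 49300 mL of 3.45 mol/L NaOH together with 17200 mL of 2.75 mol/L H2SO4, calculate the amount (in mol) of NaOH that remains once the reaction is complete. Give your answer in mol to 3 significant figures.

n(NaOH) = 3.45 × 49300/1000 = 170.1 mol
n(H2SO4) = 2.75 × 17200/1000 = 47.30 mol
n/ν for NaOH = 170.1/2 = 85.05
n/ν for H2SO4 = 47.30/1 = 47.30
Smallest n/ν is H2SO4 → limiting reagent.
NaOH consumed = (2/1) × 47.30 = 94.60 mol
NaOH remaining = 170.1 − 94.60 = 75.50 mol

75.5 mol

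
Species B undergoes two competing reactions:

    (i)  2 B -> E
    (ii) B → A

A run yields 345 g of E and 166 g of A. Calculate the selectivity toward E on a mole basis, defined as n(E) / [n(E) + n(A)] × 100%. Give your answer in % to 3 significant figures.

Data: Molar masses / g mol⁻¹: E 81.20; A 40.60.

n(E) = 345 / 81.20 = 4.249 mol
n(A) = 166 / 40.60 = 4.089 mol
selectivity = 4.249/(4.249+4.089) × 100 = 50.96 %

51.0 %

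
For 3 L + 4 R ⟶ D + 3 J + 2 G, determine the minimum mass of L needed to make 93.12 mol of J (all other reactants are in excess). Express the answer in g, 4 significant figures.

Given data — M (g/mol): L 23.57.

2195 g

n(J) = 93.12 mol
n(L) = (3/3) × 93.12 = 93.12 mol
mass = 93.12 × 23.57 = 2195 g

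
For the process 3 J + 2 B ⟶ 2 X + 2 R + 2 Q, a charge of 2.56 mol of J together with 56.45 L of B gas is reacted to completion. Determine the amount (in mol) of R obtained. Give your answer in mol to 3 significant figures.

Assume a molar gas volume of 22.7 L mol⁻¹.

1.71 mol

n(J) = 2.560 mol
n(B) = 56.45 / 22.7 = 2.487 mol
n/ν for J = 2.560/3 = 0.8533
n/ν for B = 2.487/2 = 1.244
Smallest n/ν is J → limiting reagent.
n(R) = (2/3) × 2.560 = 1.707 mol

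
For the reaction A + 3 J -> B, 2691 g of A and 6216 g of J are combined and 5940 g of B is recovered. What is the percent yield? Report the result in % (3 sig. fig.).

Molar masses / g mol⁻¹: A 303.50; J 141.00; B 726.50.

n(A) = 2691 / 303.50 = 8.867 mol
n(J) = 6216 / 141.00 = 44.09 mol
n/ν → A: 8.867, J: 14.70; A is limiting.
theoretical n(B) = (1/1) × 8.867 = 8.867 mol → 6442 g
% yield = 5940 / 6442 × 100 = 92.21 %

92.2 %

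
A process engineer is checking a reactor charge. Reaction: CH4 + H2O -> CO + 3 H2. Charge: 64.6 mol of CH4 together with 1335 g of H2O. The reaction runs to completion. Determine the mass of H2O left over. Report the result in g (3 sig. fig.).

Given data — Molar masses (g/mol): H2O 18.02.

n(CH4) = 64.60 mol
n(H2O) = 1335 / 18.02 = 74.08 mol
n/ν for CH4 = 64.60/1 = 64.60
n/ν for H2O = 74.08/1 = 74.08
Smallest n/ν is CH4 → limiting reagent.
H2O consumed = (1/1) × 64.60 = 64.60 mol
H2O remaining = 74.08 − 64.60 = 9.480 mol
mass = 9.480 × 18.02 = 170.8 g

171 g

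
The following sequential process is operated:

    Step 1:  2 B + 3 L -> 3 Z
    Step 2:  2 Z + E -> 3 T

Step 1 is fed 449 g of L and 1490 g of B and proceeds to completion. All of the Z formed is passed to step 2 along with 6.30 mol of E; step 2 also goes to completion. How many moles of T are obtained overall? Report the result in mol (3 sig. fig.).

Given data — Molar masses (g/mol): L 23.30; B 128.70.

Step 1:
n(L) = 449.0 / 23.30 = 19.27 mol
n(B) = 1490 / 128.70 = 11.58 mol
n/ν for L = 19.27/3 = 6.423
n/ν for B = 11.58/2 = 5.790
Smallest n/ν is B → limiting reagent.
n(Z) produced = (3/2) × 11.58 = 17.37 mol
Step 2:
n(Z) available = 17.37 mol
n(E) = 6.300 mol
n/ν for Z = 17.37/2 = 8.685
n/ν for E = 6.300/1 = 6.300
Smallest n/ν is E → limiting reagent.
n(T) = (3/1) × 6.300 = 18.90 mol

18.9 mol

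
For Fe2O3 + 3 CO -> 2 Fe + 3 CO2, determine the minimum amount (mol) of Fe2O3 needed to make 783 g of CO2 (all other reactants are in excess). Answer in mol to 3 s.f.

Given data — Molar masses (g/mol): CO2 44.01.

n(CO2) = 783 / 44.01 = 17.79 mol
n(Fe2O3) = (1/3) × 17.79 = 5.930 mol

5.93 mol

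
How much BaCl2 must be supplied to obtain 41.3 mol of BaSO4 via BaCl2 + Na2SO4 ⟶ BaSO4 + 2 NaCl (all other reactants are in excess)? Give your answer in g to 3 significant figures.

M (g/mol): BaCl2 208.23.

8600 g

n(BaSO4) = 41.30 mol
n(BaCl2) = (1/1) × 41.30 = 41.30 mol
mass = 41.30 × 208.23 = 8600 g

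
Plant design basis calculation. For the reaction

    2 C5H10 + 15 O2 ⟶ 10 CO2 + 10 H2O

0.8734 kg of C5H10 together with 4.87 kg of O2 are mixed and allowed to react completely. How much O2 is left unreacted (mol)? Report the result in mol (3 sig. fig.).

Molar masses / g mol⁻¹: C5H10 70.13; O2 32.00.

n(C5H10) = 0.8734×1000 / 70.13 = 12.45 mol
n(O2) = 4.870×1000 / 32.00 = 152.2 mol
n/ν for C5H10 = 12.45/2 = 6.225
n/ν for O2 = 152.2/15 = 10.15
Smallest n/ν is C5H10 → limiting reagent.
O2 consumed = (15/2) × 12.45 = 93.38 mol
O2 remaining = 152.2 − 93.38 = 58.82 mol

58.8 mol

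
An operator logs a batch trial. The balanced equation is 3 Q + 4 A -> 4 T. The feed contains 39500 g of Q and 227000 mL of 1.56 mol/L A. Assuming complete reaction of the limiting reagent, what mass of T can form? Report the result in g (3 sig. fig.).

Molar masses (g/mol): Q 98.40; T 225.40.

79800 g

n(Q) = 39500 / 98.40 = 401.4 mol
n(A) = 1.56 × 227000/1000 = 354.1 mol
n/ν for Q = 401.4/3 = 133.8
n/ν for A = 354.1/4 = 88.53
Smallest n/ν is A → limiting reagent.
n(T) = (4/4) × 354.1 = 354.1 mol
mass = 354.1 × 225.40 = 79810 g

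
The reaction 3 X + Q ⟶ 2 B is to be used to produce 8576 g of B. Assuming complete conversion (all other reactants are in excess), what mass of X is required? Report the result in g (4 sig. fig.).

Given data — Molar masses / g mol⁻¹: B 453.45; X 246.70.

n(B) = 8576 / 453.45 = 18.91 mol
n(X) = (3/2) × 18.91 = 28.37 mol
mass = 28.37 × 246.70 = 6999 g

6999 g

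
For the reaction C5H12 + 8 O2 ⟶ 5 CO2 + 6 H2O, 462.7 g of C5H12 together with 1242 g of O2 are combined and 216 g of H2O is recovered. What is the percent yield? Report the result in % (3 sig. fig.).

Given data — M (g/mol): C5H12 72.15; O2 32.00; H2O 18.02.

41.2 %

n(C5H12) = 462.7 / 72.15 = 6.413 mol
n(O2) = 1242 / 32.00 = 38.81 mol
n/ν → C5H12: 6.413, O2: 4.851; O2 is limiting.
theoretical n(H2O) = (6/8) × 38.81 = 29.11 mol → 524.6 g
% yield = 216 / 524.6 × 100 = 41.17 %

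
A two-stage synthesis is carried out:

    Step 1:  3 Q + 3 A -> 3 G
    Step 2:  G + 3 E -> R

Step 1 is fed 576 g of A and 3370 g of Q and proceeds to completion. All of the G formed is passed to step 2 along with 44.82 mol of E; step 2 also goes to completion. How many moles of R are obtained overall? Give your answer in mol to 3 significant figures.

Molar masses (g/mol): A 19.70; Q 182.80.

14.9 mol

Step 1:
n(A) = 576.0 / 19.70 = 29.24 mol
n(Q) = 3370 / 182.80 = 18.44 mol
n/ν for A = 29.24/3 = 9.747
n/ν for Q = 18.44/3 = 6.147
Smallest n/ν is Q → limiting reagent.
n(G) produced = (3/3) × 18.44 = 18.44 mol
Step 2:
n(G) available = 18.44 mol
n(E) = 44.82 mol
n/ν for G = 18.44/1 = 18.44
n/ν for E = 44.82/3 = 14.94
Smallest n/ν is E → limiting reagent.
n(R) = (1/3) × 44.82 = 14.94 mol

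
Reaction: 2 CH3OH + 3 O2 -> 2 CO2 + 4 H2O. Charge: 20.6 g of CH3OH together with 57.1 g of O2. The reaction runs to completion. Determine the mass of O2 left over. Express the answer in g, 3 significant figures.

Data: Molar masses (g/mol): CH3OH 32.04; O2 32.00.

n(CH3OH) = 20.60 / 32.04 = 0.6429 mol
n(O2) = 57.10 / 32.00 = 1.784 mol
n/ν → CH3OH: 0.3215, O2: 0.5947; CH3OH is limiting.
O2 consumed = (3/2) × 0.6429 = 0.9644 mol
O2 remaining = 1.784 − 0.9644 = 0.8196 mol
mass = 0.8196 × 32.00 = 26.23 g

26.2 g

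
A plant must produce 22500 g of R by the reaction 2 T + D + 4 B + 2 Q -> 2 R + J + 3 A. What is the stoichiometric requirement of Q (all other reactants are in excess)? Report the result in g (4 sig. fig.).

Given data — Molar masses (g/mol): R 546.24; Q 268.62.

n(R) = 22500 / 546.24 = 41.19 mol
n(Q) = (2/2) × 41.19 = 41.19 mol
mass = 41.19 × 268.62 = 11060 g

11060 g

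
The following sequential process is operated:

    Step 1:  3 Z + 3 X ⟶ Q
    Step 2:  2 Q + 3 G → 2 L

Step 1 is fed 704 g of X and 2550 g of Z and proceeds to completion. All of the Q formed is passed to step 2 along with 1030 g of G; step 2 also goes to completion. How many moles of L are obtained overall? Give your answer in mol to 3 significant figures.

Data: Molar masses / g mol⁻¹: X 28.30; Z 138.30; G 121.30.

5.66 mol

Step 1:
n(X) = 704.0 / 28.30 = 24.88 mol
n(Z) = 2550 / 138.30 = 18.44 mol
n/ν for X = 24.88/3 = 8.293
n/ν for Z = 18.44/3 = 6.147
Smallest n/ν is Z → limiting reagent.
n(Q) produced = (1/3) × 18.44 = 6.147 mol
Step 2:
n(Q) available = 6.147 mol
n(G) = 1030 / 121.30 = 8.491 mol
n/ν for Q = 6.147/2 = 3.074
n/ν for G = 8.491/3 = 2.830
Smallest n/ν is G → limiting reagent.
n(L) = (2/3) × 8.491 = 5.661 mol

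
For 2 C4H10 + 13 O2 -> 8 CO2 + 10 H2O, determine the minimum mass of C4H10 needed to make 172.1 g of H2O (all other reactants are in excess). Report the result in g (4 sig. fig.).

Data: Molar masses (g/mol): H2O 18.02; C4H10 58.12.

111.0 g

n(H2O) = 172.1 / 18.02 = 9.550 mol
n(C4H10) = (2/10) × 9.550 = 1.910 mol
mass = 1.910 × 58.12 = 111.0 g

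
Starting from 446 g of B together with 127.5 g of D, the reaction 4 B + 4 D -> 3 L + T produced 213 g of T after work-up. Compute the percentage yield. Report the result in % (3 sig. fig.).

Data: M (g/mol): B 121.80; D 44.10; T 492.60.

59.8 %

n(B) = 446.0 / 121.80 = 3.662 mol
n(D) = 127.5 / 44.10 = 2.891 mol
n/ν → B: 0.9155, D: 0.7228; D is limiting.
theoretical n(T) = (1/4) × 2.891 = 0.7228 mol → 356.1 g
% yield = 213 / 356.1 × 100 = 59.81 %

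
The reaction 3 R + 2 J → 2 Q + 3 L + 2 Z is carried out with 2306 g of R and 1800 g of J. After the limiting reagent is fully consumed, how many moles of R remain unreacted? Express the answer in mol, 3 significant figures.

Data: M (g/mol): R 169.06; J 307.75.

n(R) = 2306 / 169.06 = 13.64 mol
n(J) = 1800 / 307.75 = 5.849 mol
n/ν → R: 4.547, J: 2.925; J is limiting.
R consumed = (3/2) × 5.849 = 8.774 mol
R remaining = 13.64 − 8.774 = 4.866 mol

4.87 mol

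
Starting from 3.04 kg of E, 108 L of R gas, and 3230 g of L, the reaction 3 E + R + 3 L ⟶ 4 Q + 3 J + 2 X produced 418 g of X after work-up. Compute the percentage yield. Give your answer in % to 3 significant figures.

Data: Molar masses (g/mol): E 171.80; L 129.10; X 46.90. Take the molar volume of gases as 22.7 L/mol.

n(E) = 3.040×1000 / 171.80 = 17.69 mol
n(R) = 108.0 / 22.7 = 4.758 mol
n(L) = 3230 / 129.10 = 25.02 mol
n/ν → E: 5.897, R: 4.758, L: 8.340; R is limiting.
theoretical n(X) = (2/1) × 4.758 = 9.516 mol → 446.3 g
% yield = 418 / 446.3 × 100 = 93.66 %

93.7 %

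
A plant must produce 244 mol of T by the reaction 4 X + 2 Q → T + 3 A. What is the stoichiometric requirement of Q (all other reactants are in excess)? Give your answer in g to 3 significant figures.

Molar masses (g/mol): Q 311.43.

152000 g

n(T) = 244.0 mol
n(Q) = (2/1) × 244.0 = 488.0 mol
mass = 488.0 × 311.43 = 152000 g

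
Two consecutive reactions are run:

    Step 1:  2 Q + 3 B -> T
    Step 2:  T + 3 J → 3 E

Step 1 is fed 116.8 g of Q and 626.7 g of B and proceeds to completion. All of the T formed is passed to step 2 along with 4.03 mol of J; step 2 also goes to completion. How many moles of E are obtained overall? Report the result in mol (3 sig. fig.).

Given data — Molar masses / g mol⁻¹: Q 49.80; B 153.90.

Step 1:
n(Q) = 116.8 / 49.80 = 2.345 mol
n(B) = 626.7 / 153.90 = 4.072 mol
n/ν for Q = 2.345/2 = 1.173
n/ν for B = 4.072/3 = 1.357
Smallest n/ν is Q → limiting reagent.
n(T) produced = (1/2) × 2.345 = 1.173 mol
Step 2:
n(T) available = 1.173 mol
n(J) = 4.030 mol
n/ν for T = 1.173/1 = 1.173
n/ν for J = 4.030/3 = 1.343
Smallest n/ν is T → limiting reagent.
n(E) = (3/1) × 1.173 = 3.519 mol

3.52 mol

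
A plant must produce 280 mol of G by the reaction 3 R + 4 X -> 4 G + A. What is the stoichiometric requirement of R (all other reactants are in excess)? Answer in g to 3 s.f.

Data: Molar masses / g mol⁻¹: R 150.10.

n(G) = 280.0 mol
n(R) = (3/4) × 280.0 = 210.0 mol
mass = 210.0 × 150.10 = 31520 g

31500 g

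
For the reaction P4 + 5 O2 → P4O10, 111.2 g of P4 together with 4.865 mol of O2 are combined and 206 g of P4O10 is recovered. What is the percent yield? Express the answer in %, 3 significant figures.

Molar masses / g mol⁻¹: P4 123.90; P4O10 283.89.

n(P4) = 111.2 / 123.90 = 0.8975 mol
n(O2) = 4.865 mol
n/ν for P4 = 0.8975/1 = 0.8975
n/ν for O2 = 4.865/5 = 0.9730
Smallest n/ν is P4 → limiting reagent.
theoretical n(P4O10) = (1/1) × 0.8975 = 0.8975 mol → 254.8 g
% yield = 206 / 254.8 × 100 = 80.85 %

80.9 %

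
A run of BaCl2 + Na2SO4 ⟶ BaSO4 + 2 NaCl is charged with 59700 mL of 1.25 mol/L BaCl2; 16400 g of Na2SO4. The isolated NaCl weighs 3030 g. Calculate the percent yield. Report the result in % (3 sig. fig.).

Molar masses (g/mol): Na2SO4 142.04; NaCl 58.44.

n(BaCl2) = 1.25 × 59700/1000 = 74.63 mol
n(Na2SO4) = 16400 / 142.04 = 115.5 mol
n/ν → BaCl2: 74.63, Na2SO4: 115.5; BaCl2 is limiting.
theoretical n(NaCl) = (2/1) × 74.63 = 149.3 mol → 8725 g
% yield = 3030 / 8725 × 100 = 34.73 %

34.7 %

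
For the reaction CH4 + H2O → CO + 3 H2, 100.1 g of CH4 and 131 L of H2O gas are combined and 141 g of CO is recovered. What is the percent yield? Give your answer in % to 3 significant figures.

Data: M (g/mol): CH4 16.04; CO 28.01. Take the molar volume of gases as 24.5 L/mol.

n(CH4) = 100.1 / 16.04 = 6.241 mol
n(H2O) = 131.0 / 24.5 = 5.347 mol
n/ν → CH4: 6.241, H2O: 5.347; H2O is limiting.
theoretical n(CO) = (1/1) × 5.347 = 5.347 mol → 149.8 g
% yield = 141 / 149.8 × 100 = 94.13 %

94.1 %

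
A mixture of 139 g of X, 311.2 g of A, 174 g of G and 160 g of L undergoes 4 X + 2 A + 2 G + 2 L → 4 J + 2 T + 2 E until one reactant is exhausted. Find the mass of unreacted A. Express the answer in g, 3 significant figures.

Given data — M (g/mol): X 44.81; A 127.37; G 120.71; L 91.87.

n(X) = 139.0 / 44.81 = 3.102 mol
n(A) = 311.2 / 127.37 = 2.443 mol
n(G) = 174.0 / 120.71 = 1.441 mol
n(L) = 160.0 / 91.87 = 1.742 mol
n/ν for X = 3.102/4 = 0.7755
n/ν for A = 2.443/2 = 1.222
n/ν for G = 1.441/2 = 0.7205
n/ν for L = 1.742/2 = 0.8710
Smallest n/ν is G → limiting reagent.
A consumed = (2/2) × 1.441 = 1.441 mol
A remaining = 2.443 − 1.441 = 1.002 mol
mass = 1.002 × 127.37 = 127.6 g

128 g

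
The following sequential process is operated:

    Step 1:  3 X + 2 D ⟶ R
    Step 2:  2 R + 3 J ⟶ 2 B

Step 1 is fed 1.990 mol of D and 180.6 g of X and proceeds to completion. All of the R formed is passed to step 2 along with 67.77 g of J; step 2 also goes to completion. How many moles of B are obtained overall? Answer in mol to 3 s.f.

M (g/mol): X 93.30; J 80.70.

0.560 mol

Step 1:
n(D) = 1.990 mol
n(X) = 180.6 / 93.30 = 1.936 mol
n/ν → D: 0.9950, X: 0.6453; X is limiting.
n(R) produced = (1/3) × 1.936 = 0.6453 mol
Step 2:
n(R) available = 0.6453 mol
n(J) = 67.77 / 80.70 = 0.8398 mol
n/ν → R: 0.3227, J: 0.2799; J is limiting.
n(B) = (2/3) × 0.8398 = 0.5599 mol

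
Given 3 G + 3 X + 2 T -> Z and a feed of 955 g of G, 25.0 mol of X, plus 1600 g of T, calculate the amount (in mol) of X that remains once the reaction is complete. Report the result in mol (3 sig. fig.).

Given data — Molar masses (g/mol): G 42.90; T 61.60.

n(G) = 955.0 / 42.90 = 22.26 mol
n(X) = 25.00 mol
n(T) = 1600 / 61.60 = 25.97 mol
n/ν for G = 22.26/3 = 7.420
n/ν for X = 25.00/3 = 8.333
n/ν for T = 25.97/2 = 12.99
Smallest n/ν is G → limiting reagent.
X consumed = (3/3) × 22.26 = 22.26 mol
X remaining = 25.00 − 22.26 = 2.740 mol

2.74 mol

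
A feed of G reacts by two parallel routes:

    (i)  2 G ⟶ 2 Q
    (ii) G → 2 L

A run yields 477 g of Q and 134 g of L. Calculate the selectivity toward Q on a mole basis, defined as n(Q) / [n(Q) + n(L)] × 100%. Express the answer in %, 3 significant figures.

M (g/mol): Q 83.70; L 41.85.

n(Q) = 477 / 83.70 = 5.699 mol
n(L) = 134 / 41.85 = 3.202 mol
selectivity = 5.699/(5.699+3.202) × 100 = 64.03 %

64.0 %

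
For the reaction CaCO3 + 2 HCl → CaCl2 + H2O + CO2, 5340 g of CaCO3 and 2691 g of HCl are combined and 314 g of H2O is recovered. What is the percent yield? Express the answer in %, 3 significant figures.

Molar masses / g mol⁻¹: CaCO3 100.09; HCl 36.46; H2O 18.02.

n(CaCO3) = 5340 / 100.09 = 53.35 mol
n(HCl) = 2691 / 36.46 = 73.81 mol
n/ν → CaCO3: 53.35, HCl: 36.91; HCl is limiting.
theoretical n(H2O) = (1/2) × 73.81 = 36.91 mol → 665.1 g
% yield = 314 / 665.1 × 100 = 47.21 %

47.2 %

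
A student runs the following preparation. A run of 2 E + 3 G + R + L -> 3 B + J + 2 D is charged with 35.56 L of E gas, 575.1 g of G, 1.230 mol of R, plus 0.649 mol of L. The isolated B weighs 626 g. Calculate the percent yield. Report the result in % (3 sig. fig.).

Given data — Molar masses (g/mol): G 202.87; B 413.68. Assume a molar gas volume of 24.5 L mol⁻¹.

n(E) = 35.56 / 24.5 = 1.451 mol
n(G) = 575.1 / 202.87 = 2.835 mol
n(R) = 1.230 mol
n(L) = 0.6490 mol
n/ν for E = 1.451/2 = 0.7255
n/ν for G = 2.835/3 = 0.9450
n/ν for R = 1.230/1 = 1.230
n/ν for L = 0.6490/1 = 0.6490
Smallest n/ν is L → limiting reagent.
theoretical n(B) = (3/1) × 0.6490 = 1.947 mol → 805.4 g
% yield = 626 / 805.4 × 100 = 77.73 %

77.7 %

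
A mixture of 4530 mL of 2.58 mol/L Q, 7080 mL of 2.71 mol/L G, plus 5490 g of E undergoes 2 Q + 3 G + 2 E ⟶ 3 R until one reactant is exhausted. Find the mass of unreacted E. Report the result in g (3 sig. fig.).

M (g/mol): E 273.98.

n(Q) = 2.58 × 4530/1000 = 11.69 mol
n(G) = 2.71 × 7080/1000 = 19.19 mol
n(E) = 5490 / 273.98 = 20.04 mol
n/ν → Q: 5.845, G: 6.397, E: 10.02; Q is limiting.
E consumed = (2/2) × 11.69 = 11.69 mol
E remaining = 20.04 − 11.69 = 8.350 mol
mass = 8.350 × 273.98 = 2288 g

2290 g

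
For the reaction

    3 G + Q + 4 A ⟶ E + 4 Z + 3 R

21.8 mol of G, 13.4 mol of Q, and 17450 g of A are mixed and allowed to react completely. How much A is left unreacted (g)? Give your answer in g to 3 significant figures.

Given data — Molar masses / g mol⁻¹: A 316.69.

n(G) = 21.80 mol
n(Q) = 13.40 mol
n(A) = 17450 / 316.69 = 55.10 mol
n/ν for G = 21.80/3 = 7.267
n/ν for Q = 13.40/1 = 13.40
n/ν for A = 55.10/4 = 13.78
Smallest n/ν is G → limiting reagent.
A consumed = (4/3) × 21.80 = 29.07 mol
A remaining = 55.10 − 29.07 = 26.03 mol
mass = 26.03 × 316.69 = 8243 g

8240 g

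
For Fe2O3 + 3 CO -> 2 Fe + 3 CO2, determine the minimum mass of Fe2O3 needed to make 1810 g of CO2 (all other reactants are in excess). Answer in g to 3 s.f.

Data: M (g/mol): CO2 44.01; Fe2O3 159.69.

2190 g

n(CO2) = 1810 / 44.01 = 41.13 mol
n(Fe2O3) = (1/3) × 41.13 = 13.71 mol
mass = 13.71 × 159.69 = 2189 g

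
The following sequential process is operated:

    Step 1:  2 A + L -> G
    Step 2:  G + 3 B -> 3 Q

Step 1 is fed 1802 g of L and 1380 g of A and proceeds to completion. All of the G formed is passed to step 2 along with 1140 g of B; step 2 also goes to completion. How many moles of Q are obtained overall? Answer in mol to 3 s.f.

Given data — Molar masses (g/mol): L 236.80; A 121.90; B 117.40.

9.71 mol

Step 1:
n(L) = 1802 / 236.80 = 7.610 mol
n(A) = 1380 / 121.90 = 11.32 mol
n/ν for L = 7.610/1 = 7.610
n/ν for A = 11.32/2 = 5.660
Smallest n/ν is A → limiting reagent.
n(G) produced = (1/2) × 11.32 = 5.660 mol
Step 2:
n(G) available = 5.660 mol
n(B) = 1140 / 117.40 = 9.710 mol
n/ν for G = 5.660/1 = 5.660
n/ν for B = 9.710/3 = 3.237
Smallest n/ν is B → limiting reagent.
n(Q) = (3/3) × 9.710 = 9.710 mol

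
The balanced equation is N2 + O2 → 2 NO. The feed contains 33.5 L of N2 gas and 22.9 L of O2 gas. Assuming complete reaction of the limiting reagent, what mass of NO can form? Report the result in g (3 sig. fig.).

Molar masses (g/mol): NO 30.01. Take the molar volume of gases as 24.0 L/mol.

n(N2) = 33.50 / 24.0 = 1.396 mol
n(O2) = 22.90 / 24.0 = 0.9542 mol
n/ν for N2 = 1.396/1 = 1.396
n/ν for O2 = 0.9542/1 = 0.9542
Smallest n/ν is O2 → limiting reagent.
n(NO) = (2/1) × 0.9542 = 1.908 mol
mass = 1.908 × 30.01 = 57.26 g

57.3 g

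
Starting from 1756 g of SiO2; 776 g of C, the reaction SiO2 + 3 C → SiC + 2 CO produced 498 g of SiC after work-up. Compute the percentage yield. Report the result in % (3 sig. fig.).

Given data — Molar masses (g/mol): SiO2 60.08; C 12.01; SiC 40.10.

57.7 %

n(SiO2) = 1756 / 60.08 = 29.23 mol
n(C) = 776.0 / 12.01 = 64.61 mol
n/ν for SiO2 = 29.23/1 = 29.23
n/ν for C = 64.61/3 = 21.54
Smallest n/ν is C → limiting reagent.
theoretical n(SiC) = (1/3) × 64.61 = 21.54 mol → 863.8 g
% yield = 498 / 863.8 × 100 = 57.65 %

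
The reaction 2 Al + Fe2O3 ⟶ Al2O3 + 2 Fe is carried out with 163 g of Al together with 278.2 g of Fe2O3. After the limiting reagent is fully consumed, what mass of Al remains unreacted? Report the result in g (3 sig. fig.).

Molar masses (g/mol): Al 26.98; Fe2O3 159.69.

69.0 g

n(Al) = 163.0 / 26.98 = 6.042 mol
n(Fe2O3) = 278.2 / 159.69 = 1.742 mol
n/ν → Al: 3.021, Fe2O3: 1.742; Fe2O3 is limiting.
Al consumed = (2/1) × 1.742 = 3.484 mol
Al remaining = 6.042 − 3.484 = 2.558 mol
mass = 2.558 × 26.98 = 69.01 g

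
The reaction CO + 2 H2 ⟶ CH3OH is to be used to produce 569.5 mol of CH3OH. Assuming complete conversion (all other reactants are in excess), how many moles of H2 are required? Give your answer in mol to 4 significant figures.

n(CH3OH) = 569.5 mol
n(H2) = (2/1) × 569.5 = 1139 mol

1139 mol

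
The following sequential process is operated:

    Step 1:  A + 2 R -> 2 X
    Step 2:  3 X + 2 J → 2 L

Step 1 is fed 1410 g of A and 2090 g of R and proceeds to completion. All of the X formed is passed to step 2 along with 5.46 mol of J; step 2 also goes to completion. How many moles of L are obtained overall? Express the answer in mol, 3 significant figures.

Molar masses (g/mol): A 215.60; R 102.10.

Step 1:
n(A) = 1410 / 215.60 = 6.540 mol
n(R) = 2090 / 102.10 = 20.47 mol
n/ν for A = 6.540/1 = 6.540
n/ν for R = 20.47/2 = 10.24
Smallest n/ν is A → limiting reagent.
n(X) produced = (2/1) × 6.540 = 13.08 mol
Step 2:
n(X) available = 13.08 mol
n(J) = 5.460 mol
n/ν for X = 13.08/3 = 4.360
n/ν for J = 5.460/2 = 2.730
Smallest n/ν is J → limiting reagent.
n(L) = (2/2) × 5.460 = 5.460 mol

5.46 mol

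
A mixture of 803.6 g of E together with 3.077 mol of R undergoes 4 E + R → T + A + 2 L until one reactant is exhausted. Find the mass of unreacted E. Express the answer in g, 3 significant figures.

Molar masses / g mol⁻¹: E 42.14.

285 g

n(E) = 803.6 / 42.14 = 19.07 mol
n(R) = 3.077 mol
n/ν for E = 19.07/4 = 4.768
n/ν for R = 3.077/1 = 3.077
Smallest n/ν is R → limiting reagent.
E consumed = (4/1) × 3.077 = 12.31 mol
E remaining = 19.07 − 12.31 = 6.760 mol
mass = 6.760 × 42.14 = 284.9 g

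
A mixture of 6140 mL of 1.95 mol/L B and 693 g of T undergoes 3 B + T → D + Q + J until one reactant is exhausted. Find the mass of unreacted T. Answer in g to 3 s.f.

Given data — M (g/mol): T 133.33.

n(B) = 1.95 × 6140/1000 = 11.97 mol
n(T) = 693.0 / 133.33 = 5.198 mol
n/ν → B: 3.990, T: 5.198; B is limiting.
T consumed = (1/3) × 11.97 = 3.990 mol
T remaining = 5.198 − 3.990 = 1.208 mol
mass = 1.208 × 133.33 = 161.1 g

161 g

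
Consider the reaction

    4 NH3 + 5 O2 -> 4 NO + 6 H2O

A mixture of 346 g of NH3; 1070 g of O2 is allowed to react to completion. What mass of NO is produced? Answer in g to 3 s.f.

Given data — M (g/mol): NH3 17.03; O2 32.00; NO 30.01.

610 g

n(NH3) = 346.0 / 17.03 = 20.32 mol
n(O2) = 1070 / 32.00 = 33.44 mol
n/ν for NH3 = 20.32/4 = 5.080
n/ν for O2 = 33.44/5 = 6.688
Smallest n/ν is NH3 → limiting reagent.
n(NO) = (4/4) × 20.32 = 20.32 mol
mass = 20.32 × 30.01 = 609.8 g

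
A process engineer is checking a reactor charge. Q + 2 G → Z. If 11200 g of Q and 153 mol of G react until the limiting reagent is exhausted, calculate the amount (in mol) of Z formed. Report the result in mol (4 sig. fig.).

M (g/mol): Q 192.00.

n(Q) = 11200 / 192.00 = 58.33 mol
n(G) = 153.0 mol
n/ν → Q: 58.33, G: 76.50; Q is limiting.
n(Z) = (1/1) × 58.33 = 58.33 mol

58.33 mol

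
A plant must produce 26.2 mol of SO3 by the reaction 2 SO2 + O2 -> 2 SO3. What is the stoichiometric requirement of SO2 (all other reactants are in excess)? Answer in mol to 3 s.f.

26.2 mol

n(SO3) = 26.20 mol
n(SO2) = (2/2) × 26.20 = 26.20 mol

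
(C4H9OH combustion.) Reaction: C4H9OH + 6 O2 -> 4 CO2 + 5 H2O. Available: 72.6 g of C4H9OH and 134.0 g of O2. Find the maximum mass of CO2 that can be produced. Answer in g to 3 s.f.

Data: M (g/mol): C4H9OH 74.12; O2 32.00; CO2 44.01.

123 g

n(C4H9OH) = 72.60 / 74.12 = 0.9795 mol
n(O2) = 134.0 / 32.00 = 4.188 mol
n/ν → C4H9OH: 0.9795, O2: 0.6980; O2 is limiting.
n(CO2) = (4/6) × 4.188 = 2.792 mol
mass = 2.792 × 44.01 = 122.9 g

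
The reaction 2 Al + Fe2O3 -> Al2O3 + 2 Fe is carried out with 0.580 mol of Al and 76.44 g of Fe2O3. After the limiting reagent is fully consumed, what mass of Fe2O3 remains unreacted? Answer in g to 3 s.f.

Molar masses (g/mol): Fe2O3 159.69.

30.1 g

n(Al) = 0.5800 mol
n(Fe2O3) = 76.44 / 159.69 = 0.4787 mol
n/ν for Al = 0.5800/2 = 0.2900
n/ν for Fe2O3 = 0.4787/1 = 0.4787
Smallest n/ν is Al → limiting reagent.
Fe2O3 consumed = (1/2) × 0.5800 = 0.2900 mol
Fe2O3 remaining = 0.4787 − 0.2900 = 0.1887 mol
mass = 0.1887 × 159.69 = 30.13 g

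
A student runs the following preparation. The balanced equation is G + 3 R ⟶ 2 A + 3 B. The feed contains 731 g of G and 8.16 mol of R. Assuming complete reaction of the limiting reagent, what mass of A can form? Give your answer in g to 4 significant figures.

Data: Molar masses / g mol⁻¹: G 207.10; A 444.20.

n(G) = 731.0 / 207.10 = 3.530 mol
n(R) = 8.160 mol
n/ν → G: 3.530, R: 2.720; R is limiting.
n(A) = (2/3) × 8.160 = 5.440 mol
mass = 5.440 × 444.20 = 2416 g

2416 g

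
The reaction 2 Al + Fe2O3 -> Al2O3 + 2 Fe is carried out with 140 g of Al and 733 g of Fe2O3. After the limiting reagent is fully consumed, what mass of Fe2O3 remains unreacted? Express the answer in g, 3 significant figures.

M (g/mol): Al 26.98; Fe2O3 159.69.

319 g

n(Al) = 140.0 / 26.98 = 5.189 mol
n(Fe2O3) = 733.0 / 159.69 = 4.590 mol
n/ν for Al = 5.189/2 = 2.595
n/ν for Fe2O3 = 4.590/1 = 4.590
Smallest n/ν is Al → limiting reagent.
Fe2O3 consumed = (1/2) × 5.189 = 2.595 mol
Fe2O3 remaining = 4.590 − 2.595 = 1.995 mol
mass = 1.995 × 159.69 = 318.6 g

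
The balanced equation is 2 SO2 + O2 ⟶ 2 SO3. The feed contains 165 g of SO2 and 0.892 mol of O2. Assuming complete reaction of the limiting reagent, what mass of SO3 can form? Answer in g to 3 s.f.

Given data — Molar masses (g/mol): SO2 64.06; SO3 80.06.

n(SO2) = 165.0 / 64.06 = 2.576 mol
n(O2) = 0.8920 mol
n/ν for SO2 = 2.576/2 = 1.288
n/ν for O2 = 0.8920/1 = 0.8920
Smallest n/ν is O2 → limiting reagent.
n(SO3) = (2/1) × 0.8920 = 1.784 mol
mass = 1.784 × 80.06 = 142.8 g

143 g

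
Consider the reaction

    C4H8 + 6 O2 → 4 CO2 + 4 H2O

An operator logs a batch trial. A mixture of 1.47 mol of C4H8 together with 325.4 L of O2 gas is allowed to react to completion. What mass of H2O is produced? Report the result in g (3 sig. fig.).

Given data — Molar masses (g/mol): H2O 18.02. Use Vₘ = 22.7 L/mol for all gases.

n(C4H8) = 1.470 mol
n(O2) = 325.4 / 22.7 = 14.33 mol
n/ν for C4H8 = 1.470/1 = 1.470
n/ν for O2 = 14.33/6 = 2.388
Smallest n/ν is C4H8 → limiting reagent.
n(H2O) = (4/1) × 1.470 = 5.880 mol
mass = 5.880 × 18.02 = 106.0 g

106 g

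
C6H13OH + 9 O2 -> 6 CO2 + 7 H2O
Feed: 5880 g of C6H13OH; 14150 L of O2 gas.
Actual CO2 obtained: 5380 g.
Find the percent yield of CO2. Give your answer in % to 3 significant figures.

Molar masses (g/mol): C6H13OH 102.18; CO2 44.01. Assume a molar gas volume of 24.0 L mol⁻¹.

35.4 %

n(C6H13OH) = 5880 / 102.18 = 57.55 mol
n(O2) = 14150 / 24.0 = 589.6 mol
n/ν → C6H13OH: 57.55, O2: 65.51; C6H13OH is limiting.
theoretical n(CO2) = (6/1) × 57.55 = 345.3 mol → 15200 g
% yield = 5380 / 15200 × 100 = 35.39 %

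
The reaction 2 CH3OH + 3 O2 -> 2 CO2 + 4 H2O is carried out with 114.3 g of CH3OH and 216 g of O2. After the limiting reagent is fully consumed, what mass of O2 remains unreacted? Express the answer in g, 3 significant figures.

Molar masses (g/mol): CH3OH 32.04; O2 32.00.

n(CH3OH) = 114.3 / 32.04 = 3.567 mol
n(O2) = 216.0 / 32.00 = 6.750 mol
n/ν for CH3OH = 3.567/2 = 1.784
n/ν for O2 = 6.750/3 = 2.250
Smallest n/ν is CH3OH → limiting reagent.
O2 consumed = (3/2) × 3.567 = 5.351 mol
O2 remaining = 6.750 − 5.351 = 1.399 mol
mass = 1.399 × 32.00 = 44.77 g

44.8 g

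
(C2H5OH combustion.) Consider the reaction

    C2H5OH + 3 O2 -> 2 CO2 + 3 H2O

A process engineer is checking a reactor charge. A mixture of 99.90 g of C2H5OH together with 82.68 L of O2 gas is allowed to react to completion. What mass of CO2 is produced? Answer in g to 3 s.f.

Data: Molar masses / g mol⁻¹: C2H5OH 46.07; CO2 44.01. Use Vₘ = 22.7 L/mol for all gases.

n(C2H5OH) = 99.90 / 46.07 = 2.168 mol
n(O2) = 82.68 / 22.7 = 3.642 mol
n/ν for C2H5OH = 2.168/1 = 2.168
n/ν for O2 = 3.642/3 = 1.214
Smallest n/ν is O2 → limiting reagent.
n(CO2) = (2/3) × 3.642 = 2.428 mol
mass = 2.428 × 44.01 = 106.9 g

107 g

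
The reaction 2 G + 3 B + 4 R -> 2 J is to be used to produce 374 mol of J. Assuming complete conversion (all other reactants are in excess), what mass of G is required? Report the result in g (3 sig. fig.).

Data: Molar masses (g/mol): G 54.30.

n(J) = 374.0 mol
n(G) = (2/2) × 374.0 = 374.0 mol
mass = 374.0 × 54.30 = 20310 g

20300 g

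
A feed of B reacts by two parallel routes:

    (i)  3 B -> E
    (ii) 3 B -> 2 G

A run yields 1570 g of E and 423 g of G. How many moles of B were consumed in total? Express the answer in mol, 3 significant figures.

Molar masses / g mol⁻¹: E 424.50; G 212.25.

n(E) = 1570 / 424.50 = 3.698 mol
n(G) = 423 / 212.25 = 1.993 mol
n(B) via (i) = (3/1)×3.698 = 11.09 mol
n(B) via (ii) = (3/2)×1.993 = 2.990 mol
total n(B) = 11.09 + 2.990 = 14.08 mol

14.1 mol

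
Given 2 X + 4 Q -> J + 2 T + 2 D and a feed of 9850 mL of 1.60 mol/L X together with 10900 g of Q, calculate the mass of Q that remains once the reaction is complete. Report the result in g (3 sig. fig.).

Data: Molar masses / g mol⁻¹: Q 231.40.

3610 g

n(X) = 1.60 × 9850/1000 = 15.76 mol
n(Q) = 10900 / 231.40 = 47.10 mol
n/ν for X = 15.76/2 = 7.880
n/ν for Q = 47.10/4 = 11.78
Smallest n/ν is X → limiting reagent.
Q consumed = (4/2) × 15.76 = 31.52 mol
Q remaining = 47.10 − 31.52 = 15.58 mol
mass = 15.58 × 231.40 = 3605 g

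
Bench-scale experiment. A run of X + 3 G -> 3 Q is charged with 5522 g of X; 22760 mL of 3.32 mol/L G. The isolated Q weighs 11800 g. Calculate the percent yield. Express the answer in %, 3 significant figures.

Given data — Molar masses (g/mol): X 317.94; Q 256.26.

n(X) = 5522 / 317.94 = 17.37 mol
n(G) = 3.32 × 22760/1000 = 75.56 mol
n/ν for X = 17.37/1 = 17.37
n/ν for G = 75.56/3 = 25.19
Smallest n/ν is X → limiting reagent.
theoretical n(Q) = (3/1) × 17.37 = 52.11 mol → 13350 g
% yield = 11800 / 13350 × 100 = 88.39 %

88.4 %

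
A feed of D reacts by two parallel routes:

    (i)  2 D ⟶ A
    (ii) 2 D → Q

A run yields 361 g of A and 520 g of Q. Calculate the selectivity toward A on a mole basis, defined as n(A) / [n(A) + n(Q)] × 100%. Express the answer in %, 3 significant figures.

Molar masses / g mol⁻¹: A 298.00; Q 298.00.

41.0 %

n(A) = 361 / 298.00 = 1.211 mol
n(Q) = 520 / 298.00 = 1.745 mol
selectivity = 1.211/(1.211+1.745) × 100 = 40.97 %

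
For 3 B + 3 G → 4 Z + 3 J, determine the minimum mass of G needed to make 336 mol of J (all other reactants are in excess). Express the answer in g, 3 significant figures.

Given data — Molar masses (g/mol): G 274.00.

92100 g

n(J) = 336.0 mol
n(G) = (3/3) × 336.0 = 336.0 mol
mass = 336.0 × 274.00 = 92060 g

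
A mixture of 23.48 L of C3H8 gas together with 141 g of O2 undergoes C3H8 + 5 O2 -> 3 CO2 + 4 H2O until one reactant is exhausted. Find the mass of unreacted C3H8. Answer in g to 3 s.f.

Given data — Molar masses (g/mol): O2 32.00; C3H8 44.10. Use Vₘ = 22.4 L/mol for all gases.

n(C3H8) = 23.48 / 22.4 = 1.048 mol
n(O2) = 141.0 / 32.00 = 4.406 mol
n/ν for C3H8 = 1.048/1 = 1.048
n/ν for O2 = 4.406/5 = 0.8812
Smallest n/ν is O2 → limiting reagent.
C3H8 consumed = (1/5) × 4.406 = 0.8812 mol
C3H8 remaining = 1.048 − 0.8812 = 0.1668 mol
mass = 0.1668 × 44.10 = 7.356 g

7.36 g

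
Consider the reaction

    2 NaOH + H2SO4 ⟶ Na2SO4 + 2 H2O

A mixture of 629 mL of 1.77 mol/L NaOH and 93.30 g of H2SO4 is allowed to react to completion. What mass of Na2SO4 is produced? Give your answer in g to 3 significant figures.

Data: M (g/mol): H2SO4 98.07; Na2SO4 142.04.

79.1 g

n(NaOH) = 1.77 × 629.0/1000 = 1.113 mol
n(H2SO4) = 93.30 / 98.07 = 0.9514 mol
n/ν → NaOH: 0.5565, H2SO4: 0.9514; NaOH is limiting.
n(Na2SO4) = (1/2) × 1.113 = 0.5565 mol
mass = 0.5565 × 142.04 = 79.05 g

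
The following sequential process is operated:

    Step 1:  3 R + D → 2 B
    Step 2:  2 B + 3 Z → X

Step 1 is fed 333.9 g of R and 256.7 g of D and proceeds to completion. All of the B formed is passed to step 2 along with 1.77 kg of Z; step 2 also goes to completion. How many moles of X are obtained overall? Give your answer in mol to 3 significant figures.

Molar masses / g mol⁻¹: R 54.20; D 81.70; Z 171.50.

2.05 mol

Step 1:
n(R) = 333.9 / 54.20 = 6.161 mol
n(D) = 256.7 / 81.70 = 3.142 mol
n/ν → R: 2.054, D: 3.142; R is limiting.
n(B) produced = (2/3) × 6.161 = 4.107 mol
Step 2:
n(B) available = 4.107 mol
n(Z) = 1.770×1000 / 171.50 = 10.32 mol
n/ν → B: 2.054, Z: 3.440; B is limiting.
n(X) = (1/2) × 4.107 = 2.054 mol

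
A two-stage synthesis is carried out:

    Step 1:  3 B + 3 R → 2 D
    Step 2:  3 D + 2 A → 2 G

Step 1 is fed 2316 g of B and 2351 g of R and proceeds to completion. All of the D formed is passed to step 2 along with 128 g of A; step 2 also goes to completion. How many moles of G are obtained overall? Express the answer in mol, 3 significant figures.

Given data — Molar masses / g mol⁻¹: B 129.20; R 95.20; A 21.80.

Step 1:
n(B) = 2316 / 129.20 = 17.93 mol
n(R) = 2351 / 95.20 = 24.70 mol
n/ν for B = 17.93/3 = 5.977
n/ν for R = 24.70/3 = 8.233
Smallest n/ν is B → limiting reagent.
n(D) produced = (2/3) × 17.93 = 11.95 mol
Step 2:
n(D) available = 11.95 mol
n(A) = 128.0 / 21.80 = 5.872 mol
n/ν for D = 11.95/3 = 3.983
n/ν for A = 5.872/2 = 2.936
Smallest n/ν is A → limiting reagent.
n(G) = (2/2) × 5.872 = 5.872 mol

5.87 mol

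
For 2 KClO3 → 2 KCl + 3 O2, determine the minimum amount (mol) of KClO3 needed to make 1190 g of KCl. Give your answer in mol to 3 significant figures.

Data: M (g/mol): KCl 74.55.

n(KCl) = 1190 / 74.55 = 15.96 mol
n(KClO3) = (2/2) × 15.96 = 15.96 mol

16.0 mol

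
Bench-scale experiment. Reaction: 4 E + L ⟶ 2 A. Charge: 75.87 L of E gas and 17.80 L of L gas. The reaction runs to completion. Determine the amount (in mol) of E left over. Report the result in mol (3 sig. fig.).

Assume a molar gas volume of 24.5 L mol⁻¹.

0.191 mol

n(E) = 75.87 / 24.5 = 3.097 mol
n(L) = 17.80 / 24.5 = 0.7265 mol
n/ν → E: 0.7743, L: 0.7265; L is limiting.
E consumed = (4/1) × 0.7265 = 2.906 mol
E remaining = 3.097 − 2.906 = 0.1910 mol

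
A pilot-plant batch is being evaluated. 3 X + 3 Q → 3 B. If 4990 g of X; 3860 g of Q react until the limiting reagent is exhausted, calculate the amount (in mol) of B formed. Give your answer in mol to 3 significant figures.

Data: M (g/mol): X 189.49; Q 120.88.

n(X) = 4990 / 189.49 = 26.33 mol
n(Q) = 3860 / 120.88 = 31.93 mol
n/ν for X = 26.33/3 = 8.777
n/ν for Q = 31.93/3 = 10.64
Smallest n/ν is X → limiting reagent.
n(B) = (3/3) × 26.33 = 26.33 mol

26.3 mol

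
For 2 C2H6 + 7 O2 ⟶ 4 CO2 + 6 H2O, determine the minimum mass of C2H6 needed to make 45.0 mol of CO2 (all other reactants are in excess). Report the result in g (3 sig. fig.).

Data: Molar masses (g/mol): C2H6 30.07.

n(CO2) = 45.00 mol
n(C2H6) = (2/4) × 45.00 = 22.50 mol
mass = 22.50 × 30.07 = 676.6 g

677 g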